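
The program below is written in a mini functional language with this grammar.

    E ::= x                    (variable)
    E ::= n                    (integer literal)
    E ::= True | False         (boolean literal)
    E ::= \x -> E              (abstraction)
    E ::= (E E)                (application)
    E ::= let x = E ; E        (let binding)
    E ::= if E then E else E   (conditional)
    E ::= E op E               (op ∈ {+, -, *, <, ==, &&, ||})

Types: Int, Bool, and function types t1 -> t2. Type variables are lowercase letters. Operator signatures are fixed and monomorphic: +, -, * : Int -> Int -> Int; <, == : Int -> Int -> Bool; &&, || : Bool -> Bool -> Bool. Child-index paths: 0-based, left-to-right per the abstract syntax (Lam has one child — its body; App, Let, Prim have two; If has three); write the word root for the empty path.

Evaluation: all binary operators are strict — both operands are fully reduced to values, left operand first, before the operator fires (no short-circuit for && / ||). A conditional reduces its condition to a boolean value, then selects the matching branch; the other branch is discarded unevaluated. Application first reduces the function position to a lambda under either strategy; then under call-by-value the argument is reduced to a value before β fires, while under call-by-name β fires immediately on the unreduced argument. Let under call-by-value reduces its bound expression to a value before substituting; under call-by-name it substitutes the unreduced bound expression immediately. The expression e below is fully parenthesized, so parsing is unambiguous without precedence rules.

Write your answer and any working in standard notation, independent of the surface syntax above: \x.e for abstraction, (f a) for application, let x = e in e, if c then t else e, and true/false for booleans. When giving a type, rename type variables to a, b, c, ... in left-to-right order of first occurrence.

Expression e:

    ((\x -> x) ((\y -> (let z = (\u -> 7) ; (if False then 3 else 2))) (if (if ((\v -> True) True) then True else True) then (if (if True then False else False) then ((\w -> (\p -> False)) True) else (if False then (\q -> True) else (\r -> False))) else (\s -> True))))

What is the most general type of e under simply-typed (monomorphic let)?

Answer: Int

Trace:
x : a
\x._ : a -> a
\u._ : c -> Int
let z : c -> Int
  unify Bool ~ Bool
  unify Int ~ Int
\y._ : b -> Int
\v._ : d -> Bool
  unify d -> Bool ~ Bool -> e
  unify d ~ Bool
  unify Bool ~ e
_ _ : Bool
  unify Bool ~ Bool
  unify Bool ~ Bool
  unify Bool ~ Bool
  unify Bool ~ Bool
  unify Bool ~ Bool
  unify Bool ~ Bool
\p._ : g -> Bool
\w._ : f -> g -> Bool
  unify f -> g -> Bool ~ Bool -> h
  unify f ~ Bool
  unify g -> Bool ~ h
_ _ : g -> Bool
  unify Bool ~ Bool
\q._ : i -> Bool
\r._ : j -> Bool
  unify i -> Bool ~ j -> Bool
  unify i ~ j
  unify Bool ~ Bool
  unify g -> Bool ~ j -> Bool
  unify g ~ j
  unify Bool ~ Bool
\s._ : k -> Bool
  unify j -> Bool ~ k -> Bool
  unify j ~ k
  unify Bool ~ Bool
  unify b -> Int ~ (k -> Bool) -> l
  unify b ~ k -> Bool
  unify Int ~ l
_ _ : Int
  unify a -> a ~ Int -> m
  unify a ~ Int
  unify Int ~ m
_ _ : Int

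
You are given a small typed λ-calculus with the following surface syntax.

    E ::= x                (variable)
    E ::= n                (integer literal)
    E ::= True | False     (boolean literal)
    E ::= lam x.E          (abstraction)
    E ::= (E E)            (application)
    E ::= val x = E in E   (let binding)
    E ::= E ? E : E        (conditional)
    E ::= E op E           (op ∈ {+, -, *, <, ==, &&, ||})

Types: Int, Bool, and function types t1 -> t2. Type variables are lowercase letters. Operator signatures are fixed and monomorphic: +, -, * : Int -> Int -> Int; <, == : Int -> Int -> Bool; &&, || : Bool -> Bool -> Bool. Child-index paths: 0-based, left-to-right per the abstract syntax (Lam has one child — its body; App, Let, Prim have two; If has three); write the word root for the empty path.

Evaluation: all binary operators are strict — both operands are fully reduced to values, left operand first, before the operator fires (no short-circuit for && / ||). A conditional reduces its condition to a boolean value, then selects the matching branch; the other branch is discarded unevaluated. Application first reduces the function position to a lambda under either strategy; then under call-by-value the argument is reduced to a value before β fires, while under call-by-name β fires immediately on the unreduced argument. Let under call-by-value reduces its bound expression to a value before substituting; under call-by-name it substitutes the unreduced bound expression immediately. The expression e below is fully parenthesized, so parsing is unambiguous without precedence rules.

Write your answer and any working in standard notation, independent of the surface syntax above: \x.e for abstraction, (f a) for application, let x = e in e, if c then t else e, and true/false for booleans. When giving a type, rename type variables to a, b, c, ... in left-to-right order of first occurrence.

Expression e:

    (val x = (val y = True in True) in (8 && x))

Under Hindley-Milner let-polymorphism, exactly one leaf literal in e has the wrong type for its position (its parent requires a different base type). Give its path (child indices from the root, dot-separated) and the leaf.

Working:
let y : Bool
let x : Bool
  unify Int ~ Bool
  FAIL: mismatch Int ~ Bool

Answer: 1.0 : 8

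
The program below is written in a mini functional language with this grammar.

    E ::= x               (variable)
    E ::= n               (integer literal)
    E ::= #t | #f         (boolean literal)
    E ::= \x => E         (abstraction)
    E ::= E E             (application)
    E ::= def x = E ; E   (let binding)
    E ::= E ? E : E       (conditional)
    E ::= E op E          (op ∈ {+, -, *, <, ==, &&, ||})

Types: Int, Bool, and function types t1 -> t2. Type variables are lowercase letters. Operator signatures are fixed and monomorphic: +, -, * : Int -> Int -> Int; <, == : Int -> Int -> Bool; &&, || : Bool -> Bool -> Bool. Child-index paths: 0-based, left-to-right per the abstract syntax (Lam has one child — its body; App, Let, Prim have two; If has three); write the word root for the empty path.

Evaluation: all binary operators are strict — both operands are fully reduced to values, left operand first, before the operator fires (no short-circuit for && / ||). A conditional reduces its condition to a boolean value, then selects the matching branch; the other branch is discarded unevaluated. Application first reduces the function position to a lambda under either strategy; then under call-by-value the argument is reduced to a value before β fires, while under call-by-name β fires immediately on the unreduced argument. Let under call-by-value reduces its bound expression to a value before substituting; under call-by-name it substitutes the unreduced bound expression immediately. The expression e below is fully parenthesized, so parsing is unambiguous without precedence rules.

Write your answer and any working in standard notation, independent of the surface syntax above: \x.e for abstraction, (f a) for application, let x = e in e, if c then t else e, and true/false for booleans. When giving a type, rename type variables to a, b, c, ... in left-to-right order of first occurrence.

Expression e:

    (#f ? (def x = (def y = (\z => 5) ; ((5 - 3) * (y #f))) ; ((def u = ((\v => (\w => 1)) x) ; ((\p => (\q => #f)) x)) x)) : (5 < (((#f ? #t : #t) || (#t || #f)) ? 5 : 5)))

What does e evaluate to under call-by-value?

Answer: false

Working:
step 0: (if false then (let x = (let y = (\z.5) in ((5 - 3) * (y false))) in ((let u = ((\v.(\w.1)) x) in ((\p.(\q.false)) x)) x)) else (5 < (if ((if false then true else true) || (true || false)) then 5 else 5)))
step 1: [if@root] (5 < (if ((if false then true else true) || (true || false)) then 5 else 5))
step 2: [if@1.0.0] (5 < (if (true || (true || false)) then 5 else 5))
step 3: [delta@1.0.1] (5 < (if (true || true) then 5 else 5))
step 4: [delta@1.0] (5 < (if true then 5 else 5))
step 5: [if@1] (5 < 5)
step 6: [delta@root] false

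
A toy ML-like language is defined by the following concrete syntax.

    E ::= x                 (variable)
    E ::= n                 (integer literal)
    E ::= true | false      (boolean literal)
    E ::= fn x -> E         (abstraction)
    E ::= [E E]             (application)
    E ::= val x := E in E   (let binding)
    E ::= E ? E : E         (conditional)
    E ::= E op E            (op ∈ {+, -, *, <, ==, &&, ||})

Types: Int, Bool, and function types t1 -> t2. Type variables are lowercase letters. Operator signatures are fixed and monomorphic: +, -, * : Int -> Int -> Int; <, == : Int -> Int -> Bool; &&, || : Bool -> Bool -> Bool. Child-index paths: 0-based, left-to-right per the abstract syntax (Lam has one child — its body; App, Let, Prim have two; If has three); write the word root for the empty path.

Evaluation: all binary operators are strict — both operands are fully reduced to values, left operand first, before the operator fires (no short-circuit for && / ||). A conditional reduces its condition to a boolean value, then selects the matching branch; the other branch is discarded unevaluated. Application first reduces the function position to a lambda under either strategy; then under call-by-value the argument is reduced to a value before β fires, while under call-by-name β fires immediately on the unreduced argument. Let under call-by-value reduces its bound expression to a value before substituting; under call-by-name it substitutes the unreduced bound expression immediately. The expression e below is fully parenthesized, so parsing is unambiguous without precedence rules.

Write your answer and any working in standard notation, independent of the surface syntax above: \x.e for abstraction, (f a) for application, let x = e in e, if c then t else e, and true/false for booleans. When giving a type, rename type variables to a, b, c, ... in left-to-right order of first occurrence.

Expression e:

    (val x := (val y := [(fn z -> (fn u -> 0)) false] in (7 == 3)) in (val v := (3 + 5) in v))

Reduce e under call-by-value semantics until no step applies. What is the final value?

Answer: 8

Trace:
step 0: (let x = (let y = ((\z.(\u.0)) false) in (7 == 3)) in (let v = (3 + 5) in v))
step 1: [beta@0.0] (let x = (let y = (\u.0) in (7 == 3)) in (let v = (3 + 5) in v))
step 2: [let@0] (let x = (7 == 3) in (let v = (3 + 5) in v))
step 3: [delta@0] (let x = false in (let v = (3 + 5) in v))
step 4: [let@root] (let v = (3 + 5) in v)
step 5: [delta@0] (let v = 8 in v)
step 6: [let@root] 8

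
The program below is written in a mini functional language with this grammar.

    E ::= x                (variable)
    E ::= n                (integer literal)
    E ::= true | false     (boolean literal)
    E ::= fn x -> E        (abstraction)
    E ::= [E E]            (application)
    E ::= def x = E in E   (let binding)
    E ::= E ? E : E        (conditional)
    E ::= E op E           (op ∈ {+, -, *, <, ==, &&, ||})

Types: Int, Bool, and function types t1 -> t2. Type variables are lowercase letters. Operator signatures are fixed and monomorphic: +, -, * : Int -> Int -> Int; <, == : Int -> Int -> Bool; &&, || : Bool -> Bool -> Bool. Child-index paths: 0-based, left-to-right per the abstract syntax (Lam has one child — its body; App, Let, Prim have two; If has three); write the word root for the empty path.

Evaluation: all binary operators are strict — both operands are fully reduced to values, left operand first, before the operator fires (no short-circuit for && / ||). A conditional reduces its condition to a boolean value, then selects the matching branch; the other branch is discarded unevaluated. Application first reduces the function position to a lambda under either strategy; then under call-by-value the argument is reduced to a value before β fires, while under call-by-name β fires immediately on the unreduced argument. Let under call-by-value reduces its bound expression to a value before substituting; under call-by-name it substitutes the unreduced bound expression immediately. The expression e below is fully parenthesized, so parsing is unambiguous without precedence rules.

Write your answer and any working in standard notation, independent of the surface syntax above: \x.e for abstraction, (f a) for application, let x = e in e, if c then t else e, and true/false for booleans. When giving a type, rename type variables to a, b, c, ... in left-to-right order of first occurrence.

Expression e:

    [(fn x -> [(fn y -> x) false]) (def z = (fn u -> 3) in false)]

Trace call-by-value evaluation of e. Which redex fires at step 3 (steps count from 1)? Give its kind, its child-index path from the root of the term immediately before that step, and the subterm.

Trace:
step 0: ((\x.((\y.x) false)) (let z = (\u.3) in false))
step 1: [let@1] ((\x.((\y.x) false)) false)
step 2: [beta@root] ((\y.false) false)
step 3: [beta@root] false

Answer: beta at root : ((\y.false) false)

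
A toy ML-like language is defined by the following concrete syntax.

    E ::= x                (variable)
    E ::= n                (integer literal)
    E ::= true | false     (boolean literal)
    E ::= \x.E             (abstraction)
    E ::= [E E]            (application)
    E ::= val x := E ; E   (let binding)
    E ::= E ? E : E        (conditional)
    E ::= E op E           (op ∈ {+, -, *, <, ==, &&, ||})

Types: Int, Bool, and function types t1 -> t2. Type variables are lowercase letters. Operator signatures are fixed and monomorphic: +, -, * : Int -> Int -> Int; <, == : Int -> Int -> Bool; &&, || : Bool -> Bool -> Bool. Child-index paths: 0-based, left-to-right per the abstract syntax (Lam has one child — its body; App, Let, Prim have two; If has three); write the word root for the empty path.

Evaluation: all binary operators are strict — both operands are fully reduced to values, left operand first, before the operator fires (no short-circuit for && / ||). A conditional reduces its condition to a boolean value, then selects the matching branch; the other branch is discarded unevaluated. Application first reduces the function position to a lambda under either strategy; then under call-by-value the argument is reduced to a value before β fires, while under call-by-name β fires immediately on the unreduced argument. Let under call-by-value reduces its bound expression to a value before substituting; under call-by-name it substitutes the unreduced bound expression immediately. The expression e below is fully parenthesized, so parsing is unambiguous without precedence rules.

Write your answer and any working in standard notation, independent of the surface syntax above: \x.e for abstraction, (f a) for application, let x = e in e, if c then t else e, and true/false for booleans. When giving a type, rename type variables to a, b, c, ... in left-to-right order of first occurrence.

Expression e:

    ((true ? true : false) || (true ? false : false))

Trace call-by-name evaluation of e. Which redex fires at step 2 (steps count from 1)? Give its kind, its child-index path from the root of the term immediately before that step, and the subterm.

Answer: if at 1 : (if true then false else false)

Derivation:
step 0: ((if true then true else false) || (if true then false else false))
step 1: [if@0] (true || (if true then false else false))
step 2: [if@1] (true || false)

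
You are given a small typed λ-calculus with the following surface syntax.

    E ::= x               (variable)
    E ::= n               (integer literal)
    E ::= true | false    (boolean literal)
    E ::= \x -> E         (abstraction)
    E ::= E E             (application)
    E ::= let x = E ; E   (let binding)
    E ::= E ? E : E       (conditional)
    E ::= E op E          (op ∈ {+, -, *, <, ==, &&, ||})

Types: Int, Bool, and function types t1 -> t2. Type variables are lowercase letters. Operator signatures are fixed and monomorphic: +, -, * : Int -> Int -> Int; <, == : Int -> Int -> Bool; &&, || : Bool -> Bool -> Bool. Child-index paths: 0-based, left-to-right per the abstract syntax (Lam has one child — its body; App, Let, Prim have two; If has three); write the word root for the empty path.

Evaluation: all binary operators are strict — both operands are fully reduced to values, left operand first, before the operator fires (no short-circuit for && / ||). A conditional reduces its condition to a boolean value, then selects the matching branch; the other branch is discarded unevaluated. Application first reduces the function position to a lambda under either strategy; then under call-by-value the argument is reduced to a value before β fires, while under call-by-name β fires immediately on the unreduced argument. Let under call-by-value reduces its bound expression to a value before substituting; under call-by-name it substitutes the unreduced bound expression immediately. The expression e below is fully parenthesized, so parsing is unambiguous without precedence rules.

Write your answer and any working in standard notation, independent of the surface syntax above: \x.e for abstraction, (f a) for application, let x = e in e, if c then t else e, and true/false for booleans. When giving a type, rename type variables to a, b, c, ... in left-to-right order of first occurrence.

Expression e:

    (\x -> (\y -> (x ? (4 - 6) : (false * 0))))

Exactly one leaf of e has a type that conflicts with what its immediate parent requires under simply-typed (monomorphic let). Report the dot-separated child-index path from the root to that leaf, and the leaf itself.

Working:
x : a
  unify a ~ Bool
  unify Int ~ Int
  unify Int ~ Int
  unify Bool ~ Int
  FAIL: mismatch Bool ~ Int

Answer: 0.0.2.0 : false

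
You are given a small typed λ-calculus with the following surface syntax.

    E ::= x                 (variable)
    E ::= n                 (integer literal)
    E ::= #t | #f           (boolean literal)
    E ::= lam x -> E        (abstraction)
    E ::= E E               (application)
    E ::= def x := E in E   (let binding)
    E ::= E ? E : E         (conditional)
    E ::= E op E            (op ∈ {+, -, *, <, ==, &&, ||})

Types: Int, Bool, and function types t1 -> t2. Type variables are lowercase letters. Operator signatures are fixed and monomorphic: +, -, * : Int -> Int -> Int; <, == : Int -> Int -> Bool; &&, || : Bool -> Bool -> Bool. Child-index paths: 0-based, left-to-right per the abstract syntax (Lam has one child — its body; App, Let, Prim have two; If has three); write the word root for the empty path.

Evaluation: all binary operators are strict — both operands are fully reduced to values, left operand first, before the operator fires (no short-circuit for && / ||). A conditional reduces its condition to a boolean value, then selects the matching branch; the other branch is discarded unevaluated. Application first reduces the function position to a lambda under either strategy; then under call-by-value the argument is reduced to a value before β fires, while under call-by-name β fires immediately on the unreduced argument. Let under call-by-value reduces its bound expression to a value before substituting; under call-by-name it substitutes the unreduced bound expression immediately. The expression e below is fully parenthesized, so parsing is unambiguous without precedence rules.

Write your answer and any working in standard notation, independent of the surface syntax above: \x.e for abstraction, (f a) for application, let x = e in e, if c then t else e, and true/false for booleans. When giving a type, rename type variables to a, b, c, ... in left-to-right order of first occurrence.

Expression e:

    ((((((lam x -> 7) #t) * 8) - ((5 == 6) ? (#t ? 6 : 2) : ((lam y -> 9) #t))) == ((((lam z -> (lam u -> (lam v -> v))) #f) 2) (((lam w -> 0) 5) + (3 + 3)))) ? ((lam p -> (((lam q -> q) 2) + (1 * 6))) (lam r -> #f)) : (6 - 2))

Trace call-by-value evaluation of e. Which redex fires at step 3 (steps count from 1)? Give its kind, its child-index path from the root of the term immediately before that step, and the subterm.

Answer: delta at 0.0.1.0 : (5 == 6)

Working:
step 0: (if (((((\x.7) true) * 8) - (if (5 == 6) then (if true then 6 else 2) else ((\y.9) true))) == ((((\z.(\u.(\v.v))) false) 2) (((\w.0) 5) + (3 + 3)))) then ((\p.(((\q.q) 2) + (1 * 6))) (\r.false)) else (6 - 2))
step 1: [beta@0.0.0.0] (if (((7 * 8) - (if (5 == 6) then (if true then 6 else 2) else ((\y.9) true))) == ((((\z.(\u.(\v.v))) false) 2) (((\w.0) 5) + (3 + 3)))) then ((\p.(((\q.q) 2) + (1 * 6))) (\r.false)) else (6 - 2))
step 2: [delta@0.0.0] (if ((56 - (if (5 == 6) then (if true then 6 else 2) else ((\y.9) true))) == ((((\z.(\u.(\v.v))) false) 2) (((\w.0) 5) + (3 + 3)))) then ((\p.(((\q.q) 2) + (1 * 6))) (\r.false)) else (6 - 2))
step 3: [delta@0.0.1.0] (if ((56 - (if false then (if true then 6 else 2) else ((\y.9) true))) == ((((\z.(\u.(\v.v))) false) 2) (((\w.0) 5) + (3 + 3)))) then ((\p.(((\q.q) 2) + (1 * 6))) (\r.false)) else (6 - 2))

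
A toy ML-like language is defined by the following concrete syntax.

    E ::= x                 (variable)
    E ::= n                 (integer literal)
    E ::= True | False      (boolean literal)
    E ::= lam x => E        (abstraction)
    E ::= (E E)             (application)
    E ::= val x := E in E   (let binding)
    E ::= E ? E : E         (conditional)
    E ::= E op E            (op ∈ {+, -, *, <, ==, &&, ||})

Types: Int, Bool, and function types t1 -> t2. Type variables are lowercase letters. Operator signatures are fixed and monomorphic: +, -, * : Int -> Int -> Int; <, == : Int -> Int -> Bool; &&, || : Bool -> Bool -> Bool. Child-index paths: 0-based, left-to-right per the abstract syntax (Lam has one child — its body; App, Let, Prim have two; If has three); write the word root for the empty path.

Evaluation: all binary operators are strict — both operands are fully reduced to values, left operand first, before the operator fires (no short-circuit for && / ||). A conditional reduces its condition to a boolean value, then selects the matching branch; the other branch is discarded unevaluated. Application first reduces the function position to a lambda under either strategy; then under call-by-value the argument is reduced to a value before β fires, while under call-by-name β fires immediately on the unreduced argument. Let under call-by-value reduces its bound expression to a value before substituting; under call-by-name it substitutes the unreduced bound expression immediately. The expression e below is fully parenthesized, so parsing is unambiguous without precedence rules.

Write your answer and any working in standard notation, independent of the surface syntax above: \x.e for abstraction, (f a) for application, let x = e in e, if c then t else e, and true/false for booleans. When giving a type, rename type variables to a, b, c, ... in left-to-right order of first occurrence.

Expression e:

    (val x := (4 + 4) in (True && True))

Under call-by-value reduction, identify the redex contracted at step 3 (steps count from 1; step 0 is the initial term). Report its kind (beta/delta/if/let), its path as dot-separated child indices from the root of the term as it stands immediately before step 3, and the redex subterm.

Working:
step 0: (let x = (4 + 4) in (true && true))
step 1: [delta@0] (let x = 8 in (true && true))
step 2: [let@root] (true && true)
step 3: [delta@root] true

Answer: delta at root : (true && true)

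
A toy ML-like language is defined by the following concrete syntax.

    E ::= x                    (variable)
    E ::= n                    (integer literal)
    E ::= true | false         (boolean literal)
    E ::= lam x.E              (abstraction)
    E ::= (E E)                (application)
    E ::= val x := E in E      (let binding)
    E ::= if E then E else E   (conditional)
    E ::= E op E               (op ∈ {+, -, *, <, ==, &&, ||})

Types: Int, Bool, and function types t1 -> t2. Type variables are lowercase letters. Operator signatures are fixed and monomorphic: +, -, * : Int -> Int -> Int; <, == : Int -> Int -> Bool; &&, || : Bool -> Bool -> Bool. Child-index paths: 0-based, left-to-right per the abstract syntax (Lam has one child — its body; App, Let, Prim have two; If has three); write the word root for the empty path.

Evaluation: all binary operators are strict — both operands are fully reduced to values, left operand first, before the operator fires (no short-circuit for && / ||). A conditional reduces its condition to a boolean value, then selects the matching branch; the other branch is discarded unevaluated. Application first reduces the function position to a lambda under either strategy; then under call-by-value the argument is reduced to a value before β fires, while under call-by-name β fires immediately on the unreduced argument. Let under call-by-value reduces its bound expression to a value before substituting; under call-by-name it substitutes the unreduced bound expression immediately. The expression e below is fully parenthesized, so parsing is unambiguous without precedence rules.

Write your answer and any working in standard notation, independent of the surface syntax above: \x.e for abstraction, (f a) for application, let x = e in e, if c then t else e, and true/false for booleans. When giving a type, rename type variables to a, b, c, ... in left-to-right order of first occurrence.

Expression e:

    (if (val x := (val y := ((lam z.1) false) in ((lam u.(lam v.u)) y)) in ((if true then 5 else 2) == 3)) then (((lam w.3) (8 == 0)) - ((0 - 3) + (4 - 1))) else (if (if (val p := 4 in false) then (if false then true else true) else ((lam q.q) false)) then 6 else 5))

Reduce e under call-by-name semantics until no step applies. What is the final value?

Working:
step 0: (if (let x = (let y = ((\z.1) false) in ((\u.(\v.u)) y)) in ((if true then 5 else 2) == 3)) then (((\w.3) (8 == 0)) - ((0 - 3) + (4 - 1))) else (if (if (let p = 4 in false) then (if false then true else true) else ((\q.q) false)) then 6 else 5))
step 1: [let@0] (if ((if true then 5 else 2) == 3) then (((\w.3) (8 == 0)) - ((0 - 3) + (4 - 1))) else (if (if (let p = 4 in false) then (if false then true else true) else ((\q.q) false)) then 6 else 5))
step 2: [if@0.0] (if (5 == 3) then (((\w.3) (8 == 0)) - ((0 - 3) + (4 - 1))) else (if (if (let p = 4 in false) then (if false then true else true) else ((\q.q) false)) then 6 else 5))
step 3: [delta@0] (if false then (((\w.3) (8 == 0)) - ((0 - 3) + (4 - 1))) else (if (if (let p = 4 in false) then (if false then true else true) else ((\q.q) false)) then 6 else 5))
step 4: [if@root] (if (if (let p = 4 in false) then (if false then true else true) else ((\q.q) false)) then 6 else 5)
step 5: [let@0.0] (if (if false then (if false then true else true) else ((\q.q) false)) then 6 else 5)
step 6: [if@0] (if ((\q.q) false) then 6 else 5)
step 7: [beta@0] (if false then 6 else 5)
step 8: [if@root] 5

Answer: 5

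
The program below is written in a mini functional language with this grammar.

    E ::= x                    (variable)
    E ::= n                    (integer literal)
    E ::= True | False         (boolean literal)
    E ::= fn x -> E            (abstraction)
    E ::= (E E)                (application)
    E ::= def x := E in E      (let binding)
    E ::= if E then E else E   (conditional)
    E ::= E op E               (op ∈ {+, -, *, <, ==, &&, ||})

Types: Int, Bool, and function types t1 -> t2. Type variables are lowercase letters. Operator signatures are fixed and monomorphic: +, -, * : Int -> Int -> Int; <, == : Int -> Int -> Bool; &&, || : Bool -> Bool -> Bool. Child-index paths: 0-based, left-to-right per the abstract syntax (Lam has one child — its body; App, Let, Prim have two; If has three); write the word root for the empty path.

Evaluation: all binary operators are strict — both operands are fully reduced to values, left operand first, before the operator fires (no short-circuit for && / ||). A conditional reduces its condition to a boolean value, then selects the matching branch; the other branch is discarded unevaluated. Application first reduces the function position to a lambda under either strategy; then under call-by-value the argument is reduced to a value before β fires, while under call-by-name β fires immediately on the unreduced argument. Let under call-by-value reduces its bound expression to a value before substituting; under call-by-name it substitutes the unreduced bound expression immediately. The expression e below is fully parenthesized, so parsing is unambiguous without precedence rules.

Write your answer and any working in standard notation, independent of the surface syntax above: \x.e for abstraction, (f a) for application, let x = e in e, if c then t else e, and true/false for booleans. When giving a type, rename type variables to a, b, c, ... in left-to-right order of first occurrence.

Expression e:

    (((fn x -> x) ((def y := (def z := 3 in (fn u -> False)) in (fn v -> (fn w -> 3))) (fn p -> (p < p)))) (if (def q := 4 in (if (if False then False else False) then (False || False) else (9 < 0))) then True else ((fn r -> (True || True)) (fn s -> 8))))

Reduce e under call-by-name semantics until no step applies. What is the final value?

Derivation:
step 0: (((\x.x) ((let y = (let z = 3 in (\u.false)) in (\v.(\w.3))) (\p.(p < p)))) (if (let q = 4 in (if (if false then false else false) then (false || false) else (9 < 0))) then true else ((\r.(true || true)) (\s.8))))
step 1: [beta@0] (((let y = (let z = 3 in (\u.false)) in (\v.(\w.3))) (\p.(p < p))) (if (let q = 4 in (if (if false then false else false) then (false || false) else (9 < 0))) then true else ((\r.(true || true)) (\s.8))))
step 2: [let@0.0] (((\v.(\w.3)) (\p.(p < p))) (if (let q = 4 in (if (if false then false else false) then (false || false) else (9 < 0))) then true else ((\r.(true || true)) (\s.8))))
step 3: [beta@0] ((\w.3) (if (let q = 4 in (if (if false then false else false) then (false || false) else (9 < 0))) then true else ((\r.(true || true)) (\s.8))))
step 4: [beta@root] 3

Answer: 3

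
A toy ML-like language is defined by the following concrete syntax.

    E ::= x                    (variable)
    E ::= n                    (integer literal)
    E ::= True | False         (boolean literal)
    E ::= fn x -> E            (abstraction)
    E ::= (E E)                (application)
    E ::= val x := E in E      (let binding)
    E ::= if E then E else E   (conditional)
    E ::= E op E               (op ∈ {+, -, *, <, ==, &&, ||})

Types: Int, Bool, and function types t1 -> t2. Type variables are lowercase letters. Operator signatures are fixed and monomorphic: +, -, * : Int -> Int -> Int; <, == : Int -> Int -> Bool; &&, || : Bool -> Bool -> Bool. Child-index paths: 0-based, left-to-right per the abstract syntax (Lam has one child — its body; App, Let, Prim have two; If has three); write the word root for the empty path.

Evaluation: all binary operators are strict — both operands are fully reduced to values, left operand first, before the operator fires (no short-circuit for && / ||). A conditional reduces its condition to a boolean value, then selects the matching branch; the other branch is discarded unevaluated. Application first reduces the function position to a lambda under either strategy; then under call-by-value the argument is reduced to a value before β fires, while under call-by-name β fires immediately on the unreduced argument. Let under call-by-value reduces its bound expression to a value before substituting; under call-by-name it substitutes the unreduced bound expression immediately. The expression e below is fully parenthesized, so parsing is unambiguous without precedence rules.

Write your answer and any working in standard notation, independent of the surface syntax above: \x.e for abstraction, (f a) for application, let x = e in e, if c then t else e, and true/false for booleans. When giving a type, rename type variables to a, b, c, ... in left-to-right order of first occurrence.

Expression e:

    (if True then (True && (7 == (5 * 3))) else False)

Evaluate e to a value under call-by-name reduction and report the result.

Trace:
step 0: (if true then (true && (7 == (5 * 3))) else false)
step 1: [if@root] (true && (7 == (5 * 3)))
step 2: [delta@1.1] (true && (7 == 15))
step 3: [delta@1] (true && false)
step 4: [delta@root] false

Answer: false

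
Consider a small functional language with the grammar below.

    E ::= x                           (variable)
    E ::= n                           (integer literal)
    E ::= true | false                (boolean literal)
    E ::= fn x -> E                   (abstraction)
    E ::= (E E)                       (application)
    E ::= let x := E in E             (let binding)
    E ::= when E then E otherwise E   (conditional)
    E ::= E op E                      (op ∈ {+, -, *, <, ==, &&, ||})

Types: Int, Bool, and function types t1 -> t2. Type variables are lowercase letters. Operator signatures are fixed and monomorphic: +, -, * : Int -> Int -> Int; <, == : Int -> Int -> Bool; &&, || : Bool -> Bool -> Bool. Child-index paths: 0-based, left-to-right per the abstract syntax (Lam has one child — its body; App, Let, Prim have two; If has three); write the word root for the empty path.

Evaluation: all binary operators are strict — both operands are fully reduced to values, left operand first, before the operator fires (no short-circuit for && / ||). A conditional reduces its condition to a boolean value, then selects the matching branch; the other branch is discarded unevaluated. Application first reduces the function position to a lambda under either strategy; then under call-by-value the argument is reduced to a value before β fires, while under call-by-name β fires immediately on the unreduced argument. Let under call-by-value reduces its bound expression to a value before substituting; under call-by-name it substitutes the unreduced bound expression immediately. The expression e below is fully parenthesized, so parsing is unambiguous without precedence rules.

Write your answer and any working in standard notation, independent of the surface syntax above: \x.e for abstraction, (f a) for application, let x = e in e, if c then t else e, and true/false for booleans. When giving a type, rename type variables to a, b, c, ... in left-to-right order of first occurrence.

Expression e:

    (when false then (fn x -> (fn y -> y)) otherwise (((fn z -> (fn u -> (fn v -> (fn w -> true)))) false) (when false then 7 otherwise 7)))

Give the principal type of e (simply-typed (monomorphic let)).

Working:
  unify Bool ~ Bool
y : b
\y._ : b -> b
\x._ : a -> b -> b
\w._ : f -> Bool
\v._ : e -> f -> Bool
\u._ : d -> e -> f -> Bool
\z._ : c -> d -> e -> f -> Bool
  unify c -> d -> e -> f -> Bool ~ Bool -> g
  unify c ~ Bool
  unify d -> e -> f -> Bool ~ g
_ _ : d -> e -> f -> Bool
  unify Bool ~ Bool
  unify Int ~ Int
  unify d -> e -> f -> Bool ~ Int -> h
  unify d ~ Int
  unify e -> f -> Bool ~ h
_ _ : e -> f -> Bool
  unify a -> b -> b ~ e -> f -> Bool
  unify a ~ e
  unify b -> b ~ f -> Bool
  unify b ~ f
  unify f ~ Bool

Answer: a -> Bool -> Bool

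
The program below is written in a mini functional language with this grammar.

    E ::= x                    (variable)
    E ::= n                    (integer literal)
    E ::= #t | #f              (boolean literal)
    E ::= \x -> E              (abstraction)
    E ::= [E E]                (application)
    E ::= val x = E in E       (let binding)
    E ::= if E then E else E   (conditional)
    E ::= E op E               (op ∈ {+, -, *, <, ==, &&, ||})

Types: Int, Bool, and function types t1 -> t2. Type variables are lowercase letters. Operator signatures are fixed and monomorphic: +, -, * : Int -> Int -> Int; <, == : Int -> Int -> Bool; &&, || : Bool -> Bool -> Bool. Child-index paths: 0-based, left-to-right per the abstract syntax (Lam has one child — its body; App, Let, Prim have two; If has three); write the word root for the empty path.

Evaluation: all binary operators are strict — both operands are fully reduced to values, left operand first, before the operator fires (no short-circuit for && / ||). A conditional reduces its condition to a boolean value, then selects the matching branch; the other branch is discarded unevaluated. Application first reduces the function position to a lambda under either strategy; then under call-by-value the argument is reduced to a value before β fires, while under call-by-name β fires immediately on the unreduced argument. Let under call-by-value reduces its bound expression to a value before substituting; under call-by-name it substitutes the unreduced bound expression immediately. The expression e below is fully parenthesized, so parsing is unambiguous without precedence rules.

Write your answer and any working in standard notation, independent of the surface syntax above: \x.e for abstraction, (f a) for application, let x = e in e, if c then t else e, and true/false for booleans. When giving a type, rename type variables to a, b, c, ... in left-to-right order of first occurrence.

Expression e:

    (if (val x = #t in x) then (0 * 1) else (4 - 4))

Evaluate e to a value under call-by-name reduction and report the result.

Working:
step 0: (if (let x = true in x) then (0 * 1) else (4 - 4))
step 1: [let@0] (if true then (0 * 1) else (4 - 4))
step 2: [if@root] (0 * 1)
step 3: [delta@root] 0

Answer: 0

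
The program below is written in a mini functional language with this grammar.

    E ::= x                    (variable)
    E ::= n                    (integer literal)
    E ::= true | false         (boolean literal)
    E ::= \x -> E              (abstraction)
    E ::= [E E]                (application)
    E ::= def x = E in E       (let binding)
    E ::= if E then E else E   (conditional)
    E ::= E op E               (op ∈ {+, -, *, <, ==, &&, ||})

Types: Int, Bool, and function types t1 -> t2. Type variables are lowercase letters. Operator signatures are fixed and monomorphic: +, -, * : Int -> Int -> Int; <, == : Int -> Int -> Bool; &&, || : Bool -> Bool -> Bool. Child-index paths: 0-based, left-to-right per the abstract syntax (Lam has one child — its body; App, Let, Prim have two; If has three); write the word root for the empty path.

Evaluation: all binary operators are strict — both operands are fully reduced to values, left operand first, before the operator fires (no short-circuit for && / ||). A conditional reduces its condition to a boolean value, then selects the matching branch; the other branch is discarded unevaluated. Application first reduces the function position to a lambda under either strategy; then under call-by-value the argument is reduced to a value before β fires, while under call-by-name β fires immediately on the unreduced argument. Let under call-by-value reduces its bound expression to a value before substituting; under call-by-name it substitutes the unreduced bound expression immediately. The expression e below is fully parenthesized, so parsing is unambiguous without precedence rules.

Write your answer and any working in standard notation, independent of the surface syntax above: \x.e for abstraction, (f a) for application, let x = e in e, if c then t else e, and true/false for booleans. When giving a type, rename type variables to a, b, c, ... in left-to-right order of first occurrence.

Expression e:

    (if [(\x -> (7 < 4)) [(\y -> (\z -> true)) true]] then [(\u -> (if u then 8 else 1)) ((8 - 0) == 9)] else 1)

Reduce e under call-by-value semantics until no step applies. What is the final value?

Answer: 1

Trace:
step 0: (if ((\x.(7 < 4)) ((\y.(\z.true)) true)) then ((\u.(if u then 8 else 1)) ((8 - 0) == 9)) else 1)
step 1: [beta@0.1] (if ((\x.(7 < 4)) (\z.true)) then ((\u.(if u then 8 else 1)) ((8 - 0) == 9)) else 1)
step 2: [beta@0] (if (7 < 4) then ((\u.(if u then 8 else 1)) ((8 - 0) == 9)) else 1)
step 3: [delta@0] (if false then ((\u.(if u then 8 else 1)) ((8 - 0) == 9)) else 1)
step 4: [if@root] 1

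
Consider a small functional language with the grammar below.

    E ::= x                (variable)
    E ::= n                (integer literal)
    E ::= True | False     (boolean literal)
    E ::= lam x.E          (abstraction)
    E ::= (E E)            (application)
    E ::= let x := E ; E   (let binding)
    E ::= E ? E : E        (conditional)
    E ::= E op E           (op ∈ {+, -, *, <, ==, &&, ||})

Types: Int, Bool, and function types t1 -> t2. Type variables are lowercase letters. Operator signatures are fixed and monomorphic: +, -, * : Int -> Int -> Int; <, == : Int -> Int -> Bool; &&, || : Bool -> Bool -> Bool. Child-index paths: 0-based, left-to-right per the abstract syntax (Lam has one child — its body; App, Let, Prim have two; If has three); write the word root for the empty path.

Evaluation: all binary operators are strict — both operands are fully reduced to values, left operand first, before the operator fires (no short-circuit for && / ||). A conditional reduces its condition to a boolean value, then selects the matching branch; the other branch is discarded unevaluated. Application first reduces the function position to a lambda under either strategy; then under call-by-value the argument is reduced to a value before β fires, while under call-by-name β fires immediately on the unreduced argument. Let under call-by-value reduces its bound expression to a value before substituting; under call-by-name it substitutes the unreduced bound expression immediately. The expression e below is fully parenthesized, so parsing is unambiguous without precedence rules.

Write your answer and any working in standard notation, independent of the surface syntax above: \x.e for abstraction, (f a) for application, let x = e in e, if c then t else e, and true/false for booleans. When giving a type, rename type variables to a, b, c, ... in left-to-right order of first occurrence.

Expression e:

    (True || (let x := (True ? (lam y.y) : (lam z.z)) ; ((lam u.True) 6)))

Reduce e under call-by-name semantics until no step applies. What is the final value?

Answer: true

Working:
step 0: (true || (let x = (if true then (\y.y) else (\z.z)) in ((\u.true) 6)))
step 1: [let@1] (true || ((\u.true) 6))
step 2: [beta@1] (true || true)
step 3: [delta@root] true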